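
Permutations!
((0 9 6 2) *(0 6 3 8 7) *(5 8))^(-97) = (0 7 8 5 3 9)(2 6) = [7, 1, 6, 9, 4, 3, 2, 8, 5, 0]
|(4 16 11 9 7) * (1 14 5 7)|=8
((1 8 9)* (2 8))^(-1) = (1 9 8 2) = [0, 9, 1, 3, 4, 5, 6, 7, 2, 8]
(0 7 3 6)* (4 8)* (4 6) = (0 7 3 4 8 6) = [7, 1, 2, 4, 8, 5, 0, 3, 6]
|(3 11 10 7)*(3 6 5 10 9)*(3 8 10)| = |(3 11 9 8 10 7 6 5)| = 8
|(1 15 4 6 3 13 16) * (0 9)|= 14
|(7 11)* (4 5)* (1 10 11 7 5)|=5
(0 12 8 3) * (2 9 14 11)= (0 12 8 3)(2 9 14 11)= [12, 1, 9, 0, 4, 5, 6, 7, 3, 14, 10, 2, 8, 13, 11]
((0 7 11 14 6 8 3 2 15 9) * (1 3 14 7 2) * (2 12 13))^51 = (0 2)(1 3)(7 11)(9 13)(12 15) = [2, 3, 0, 1, 4, 5, 6, 11, 8, 13, 10, 7, 15, 9, 14, 12]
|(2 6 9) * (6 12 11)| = 5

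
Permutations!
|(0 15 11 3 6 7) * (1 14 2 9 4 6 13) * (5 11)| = |(0 15 5 11 3 13 1 14 2 9 4 6 7)| = 13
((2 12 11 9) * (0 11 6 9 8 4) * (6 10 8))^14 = (0 12 11 10 6 8 9 4 2) = [12, 1, 0, 3, 2, 5, 8, 7, 9, 4, 6, 10, 11]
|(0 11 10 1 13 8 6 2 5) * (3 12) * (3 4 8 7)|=|(0 11 10 1 13 7 3 12 4 8 6 2 5)|=13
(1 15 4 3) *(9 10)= (1 15 4 3)(9 10)= [0, 15, 2, 1, 3, 5, 6, 7, 8, 10, 9, 11, 12, 13, 14, 4]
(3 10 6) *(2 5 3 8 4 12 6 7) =(2 5 3 10 7)(4 12 6 8) =[0, 1, 5, 10, 12, 3, 8, 2, 4, 9, 7, 11, 6]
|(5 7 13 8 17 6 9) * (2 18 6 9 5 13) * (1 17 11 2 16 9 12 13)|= 13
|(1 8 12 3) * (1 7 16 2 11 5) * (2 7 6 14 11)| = |(1 8 12 3 6 14 11 5)(7 16)| = 8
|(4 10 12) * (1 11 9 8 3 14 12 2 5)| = 11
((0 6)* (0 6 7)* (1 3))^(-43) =(0 7)(1 3) =[7, 3, 2, 1, 4, 5, 6, 0]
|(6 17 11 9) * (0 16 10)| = |(0 16 10)(6 17 11 9)| = 12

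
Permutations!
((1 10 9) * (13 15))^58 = (15)(1 10 9) = [0, 10, 2, 3, 4, 5, 6, 7, 8, 1, 9, 11, 12, 13, 14, 15]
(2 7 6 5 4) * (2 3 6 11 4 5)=[0, 1, 7, 6, 3, 5, 2, 11, 8, 9, 10, 4]=(2 7 11 4 3 6)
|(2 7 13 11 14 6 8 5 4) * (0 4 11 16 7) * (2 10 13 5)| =12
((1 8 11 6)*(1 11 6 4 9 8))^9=[0, 1, 2, 3, 11, 5, 8, 7, 9, 4, 10, 6]=(4 11 6 8 9)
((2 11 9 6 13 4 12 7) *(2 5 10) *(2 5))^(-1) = (2 7 12 4 13 6 9 11)(5 10) = [0, 1, 7, 3, 13, 10, 9, 12, 8, 11, 5, 2, 4, 6]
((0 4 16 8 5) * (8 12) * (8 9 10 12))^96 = (0 4 16 8 5) = [4, 1, 2, 3, 16, 0, 6, 7, 5, 9, 10, 11, 12, 13, 14, 15, 8]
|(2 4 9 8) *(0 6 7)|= 12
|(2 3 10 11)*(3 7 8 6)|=|(2 7 8 6 3 10 11)|=7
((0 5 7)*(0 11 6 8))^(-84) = (11) = [0, 1, 2, 3, 4, 5, 6, 7, 8, 9, 10, 11]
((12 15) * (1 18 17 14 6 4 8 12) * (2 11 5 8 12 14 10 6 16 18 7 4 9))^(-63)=(1 4 15 7 12)(2 8 18 6 11 14 17 9 5 16 10)=[0, 4, 8, 3, 15, 16, 11, 12, 18, 5, 2, 14, 1, 13, 17, 7, 10, 9, 6]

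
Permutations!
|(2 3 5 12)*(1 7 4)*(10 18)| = 12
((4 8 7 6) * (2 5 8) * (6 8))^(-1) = [0, 1, 4, 3, 6, 2, 5, 8, 7] = (2 4 6 5)(7 8)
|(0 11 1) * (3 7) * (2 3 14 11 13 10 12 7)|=|(0 13 10 12 7 14 11 1)(2 3)|=8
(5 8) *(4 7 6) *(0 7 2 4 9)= [7, 1, 4, 3, 2, 8, 9, 6, 5, 0]= (0 7 6 9)(2 4)(5 8)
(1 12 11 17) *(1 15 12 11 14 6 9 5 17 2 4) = (1 11 2 4)(5 17 15 12 14 6 9) = [0, 11, 4, 3, 1, 17, 9, 7, 8, 5, 10, 2, 14, 13, 6, 12, 16, 15]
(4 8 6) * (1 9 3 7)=(1 9 3 7)(4 8 6)=[0, 9, 2, 7, 8, 5, 4, 1, 6, 3]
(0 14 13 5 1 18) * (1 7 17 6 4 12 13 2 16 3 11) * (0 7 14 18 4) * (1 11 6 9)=[18, 4, 16, 6, 12, 14, 0, 17, 8, 1, 10, 11, 13, 5, 2, 15, 3, 9, 7]=(0 18 7 17 9 1 4 12 13 5 14 2 16 3 6)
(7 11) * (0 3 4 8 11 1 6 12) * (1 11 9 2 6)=(0 3 4 8 9 2 6 12)(7 11)=[3, 1, 6, 4, 8, 5, 12, 11, 9, 2, 10, 7, 0]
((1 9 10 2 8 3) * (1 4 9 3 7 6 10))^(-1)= (1 9 4 3)(2 10 6 7 8)= [0, 9, 10, 1, 3, 5, 7, 8, 2, 4, 6]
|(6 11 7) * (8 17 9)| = |(6 11 7)(8 17 9)| = 3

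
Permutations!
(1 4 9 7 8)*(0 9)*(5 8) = [9, 4, 2, 3, 0, 8, 6, 5, 1, 7] = (0 9 7 5 8 1 4)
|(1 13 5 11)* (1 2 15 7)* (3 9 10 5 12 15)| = |(1 13 12 15 7)(2 3 9 10 5 11)| = 30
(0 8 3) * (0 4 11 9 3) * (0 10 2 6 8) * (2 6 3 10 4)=(2 3)(4 11 9 10 6 8)=[0, 1, 3, 2, 11, 5, 8, 7, 4, 10, 6, 9]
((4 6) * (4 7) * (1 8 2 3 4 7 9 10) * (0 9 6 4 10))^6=(1 8 2 3 10)=[0, 8, 3, 10, 4, 5, 6, 7, 2, 9, 1]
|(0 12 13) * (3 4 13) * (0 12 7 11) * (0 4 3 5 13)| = |(0 7 11 4)(5 13 12)| = 12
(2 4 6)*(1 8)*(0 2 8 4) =(0 2)(1 4 6 8) =[2, 4, 0, 3, 6, 5, 8, 7, 1]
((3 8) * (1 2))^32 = [0, 1, 2, 3, 4, 5, 6, 7, 8] = (8)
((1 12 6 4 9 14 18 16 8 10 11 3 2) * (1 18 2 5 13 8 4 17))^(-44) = (2 9 16)(3 10 13)(4 18 14)(5 11 8) = [0, 1, 9, 10, 18, 11, 6, 7, 5, 16, 13, 8, 12, 3, 4, 15, 2, 17, 14]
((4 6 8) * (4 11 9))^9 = (4 9 11 8 6) = [0, 1, 2, 3, 9, 5, 4, 7, 6, 11, 10, 8]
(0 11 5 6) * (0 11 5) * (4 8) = [5, 1, 2, 3, 8, 6, 11, 7, 4, 9, 10, 0] = (0 5 6 11)(4 8)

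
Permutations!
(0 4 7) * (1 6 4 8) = (0 8 1 6 4 7) = [8, 6, 2, 3, 7, 5, 4, 0, 1]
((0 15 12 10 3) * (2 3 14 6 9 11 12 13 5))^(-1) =(0 3 2 5 13 15)(6 14 10 12 11 9) =[3, 1, 5, 2, 4, 13, 14, 7, 8, 6, 12, 9, 11, 15, 10, 0]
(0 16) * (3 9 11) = [16, 1, 2, 9, 4, 5, 6, 7, 8, 11, 10, 3, 12, 13, 14, 15, 0] = (0 16)(3 9 11)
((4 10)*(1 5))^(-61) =(1 5)(4 10) =[0, 5, 2, 3, 10, 1, 6, 7, 8, 9, 4]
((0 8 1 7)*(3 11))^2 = [1, 0, 2, 3, 4, 5, 6, 8, 7, 9, 10, 11] = (11)(0 1)(7 8)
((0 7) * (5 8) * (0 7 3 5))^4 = (8) = [0, 1, 2, 3, 4, 5, 6, 7, 8]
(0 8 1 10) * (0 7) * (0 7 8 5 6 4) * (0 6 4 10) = (0 5 4 6 10 8 1) = [5, 0, 2, 3, 6, 4, 10, 7, 1, 9, 8]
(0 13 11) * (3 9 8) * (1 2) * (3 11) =(0 13 3 9 8 11)(1 2) =[13, 2, 1, 9, 4, 5, 6, 7, 11, 8, 10, 0, 12, 3]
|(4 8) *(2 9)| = |(2 9)(4 8)| = 2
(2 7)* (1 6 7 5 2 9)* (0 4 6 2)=[4, 2, 5, 3, 6, 0, 7, 9, 8, 1]=(0 4 6 7 9 1 2 5)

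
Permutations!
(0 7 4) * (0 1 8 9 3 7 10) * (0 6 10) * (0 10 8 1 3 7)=[10, 1, 2, 0, 3, 5, 8, 4, 9, 7, 6]=(0 10 6 8 9 7 4 3)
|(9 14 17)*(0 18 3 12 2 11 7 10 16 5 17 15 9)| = |(0 18 3 12 2 11 7 10 16 5 17)(9 14 15)| = 33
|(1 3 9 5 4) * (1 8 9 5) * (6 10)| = |(1 3 5 4 8 9)(6 10)| = 6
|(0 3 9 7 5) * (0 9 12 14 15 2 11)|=21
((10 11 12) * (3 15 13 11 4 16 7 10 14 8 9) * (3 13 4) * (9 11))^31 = (3 15 4 16 7 10)(8 14 12 11)(9 13) = [0, 1, 2, 15, 16, 5, 6, 10, 14, 13, 3, 8, 11, 9, 12, 4, 7]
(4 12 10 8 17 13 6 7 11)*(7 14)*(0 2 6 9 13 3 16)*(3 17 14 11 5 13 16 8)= [2, 1, 6, 8, 12, 13, 11, 5, 14, 16, 3, 4, 10, 9, 7, 15, 0, 17]= (17)(0 2 6 11 4 12 10 3 8 14 7 5 13 9 16)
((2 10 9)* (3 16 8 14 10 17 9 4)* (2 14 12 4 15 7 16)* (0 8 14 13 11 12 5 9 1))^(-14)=[17, 2, 4, 12, 11, 0, 6, 16, 1, 8, 15, 9, 13, 5, 10, 7, 14, 3]=(0 17 3 12 13 5)(1 2 4 11 9 8)(7 16 14 10 15)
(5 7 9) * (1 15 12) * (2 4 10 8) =(1 15 12)(2 4 10 8)(5 7 9) =[0, 15, 4, 3, 10, 7, 6, 9, 2, 5, 8, 11, 1, 13, 14, 12]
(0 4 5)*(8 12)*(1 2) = (0 4 5)(1 2)(8 12) = [4, 2, 1, 3, 5, 0, 6, 7, 12, 9, 10, 11, 8]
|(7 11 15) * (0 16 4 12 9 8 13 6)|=|(0 16 4 12 9 8 13 6)(7 11 15)|=24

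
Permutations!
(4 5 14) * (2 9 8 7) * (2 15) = (2 9 8 7 15)(4 5 14) = [0, 1, 9, 3, 5, 14, 6, 15, 7, 8, 10, 11, 12, 13, 4, 2]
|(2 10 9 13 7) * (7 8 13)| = 4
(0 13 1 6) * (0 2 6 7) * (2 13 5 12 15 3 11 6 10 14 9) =(0 5 12 15 3 11 6 13 1 7)(2 10 14 9) =[5, 7, 10, 11, 4, 12, 13, 0, 8, 2, 14, 6, 15, 1, 9, 3]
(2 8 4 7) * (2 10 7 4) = (2 8)(7 10) = [0, 1, 8, 3, 4, 5, 6, 10, 2, 9, 7]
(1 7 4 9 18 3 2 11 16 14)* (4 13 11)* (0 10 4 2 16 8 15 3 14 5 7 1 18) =(0 10 4 9)(3 16 5 7 13 11 8 15)(14 18) =[10, 1, 2, 16, 9, 7, 6, 13, 15, 0, 4, 8, 12, 11, 18, 3, 5, 17, 14]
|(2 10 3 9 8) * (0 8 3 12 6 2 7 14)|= 4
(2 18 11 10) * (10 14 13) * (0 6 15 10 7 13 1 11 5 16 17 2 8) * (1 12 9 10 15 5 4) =(0 6 5 16 17 2 18 4 1 11 14 12 9 10 8)(7 13) =[6, 11, 18, 3, 1, 16, 5, 13, 0, 10, 8, 14, 9, 7, 12, 15, 17, 2, 4]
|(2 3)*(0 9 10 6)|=|(0 9 10 6)(2 3)|=4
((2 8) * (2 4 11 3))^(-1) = (2 3 11 4 8) = [0, 1, 3, 11, 8, 5, 6, 7, 2, 9, 10, 4]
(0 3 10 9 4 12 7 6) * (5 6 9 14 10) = (0 3 5 6)(4 12 7 9)(10 14) = [3, 1, 2, 5, 12, 6, 0, 9, 8, 4, 14, 11, 7, 13, 10]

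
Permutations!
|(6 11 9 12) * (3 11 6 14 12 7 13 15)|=6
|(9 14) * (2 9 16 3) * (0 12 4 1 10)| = |(0 12 4 1 10)(2 9 14 16 3)| = 5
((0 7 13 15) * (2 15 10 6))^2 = [13, 1, 0, 3, 4, 5, 15, 10, 8, 9, 2, 11, 12, 6, 14, 7] = (0 13 6 15 7 10 2)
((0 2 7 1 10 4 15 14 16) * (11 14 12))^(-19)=(0 1 15 14 2 10 12 16 7 4 11)=[1, 15, 10, 3, 11, 5, 6, 4, 8, 9, 12, 0, 16, 13, 2, 14, 7]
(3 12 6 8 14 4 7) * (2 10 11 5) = (2 10 11 5)(3 12 6 8 14 4 7) = [0, 1, 10, 12, 7, 2, 8, 3, 14, 9, 11, 5, 6, 13, 4]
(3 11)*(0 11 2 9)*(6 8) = [11, 1, 9, 2, 4, 5, 8, 7, 6, 0, 10, 3] = (0 11 3 2 9)(6 8)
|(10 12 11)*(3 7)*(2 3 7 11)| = |(2 3 11 10 12)| = 5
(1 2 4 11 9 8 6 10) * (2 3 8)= (1 3 8 6 10)(2 4 11 9)= [0, 3, 4, 8, 11, 5, 10, 7, 6, 2, 1, 9]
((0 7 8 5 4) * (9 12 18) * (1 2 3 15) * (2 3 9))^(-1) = [4, 15, 18, 1, 5, 8, 6, 0, 7, 2, 10, 11, 9, 13, 14, 3, 16, 17, 12] = (0 4 5 8 7)(1 15 3)(2 18 12 9)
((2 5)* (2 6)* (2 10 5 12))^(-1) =[0, 1, 12, 3, 4, 10, 5, 7, 8, 9, 6, 11, 2] =(2 12)(5 10 6)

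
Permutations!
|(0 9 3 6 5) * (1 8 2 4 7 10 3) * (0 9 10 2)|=24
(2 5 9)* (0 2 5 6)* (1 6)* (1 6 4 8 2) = [1, 4, 6, 3, 8, 9, 0, 7, 2, 5] = (0 1 4 8 2 6)(5 9)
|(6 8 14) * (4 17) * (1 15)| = 6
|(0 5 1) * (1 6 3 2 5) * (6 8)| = |(0 1)(2 5 8 6 3)| = 10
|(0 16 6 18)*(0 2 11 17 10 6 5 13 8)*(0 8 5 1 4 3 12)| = |(0 16 1 4 3 12)(2 11 17 10 6 18)(5 13)| = 6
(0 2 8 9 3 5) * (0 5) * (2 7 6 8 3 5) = [7, 1, 3, 0, 4, 2, 8, 6, 9, 5] = (0 7 6 8 9 5 2 3)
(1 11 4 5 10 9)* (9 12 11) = [0, 9, 2, 3, 5, 10, 6, 7, 8, 1, 12, 4, 11] = (1 9)(4 5 10 12 11)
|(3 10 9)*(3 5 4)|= |(3 10 9 5 4)|= 5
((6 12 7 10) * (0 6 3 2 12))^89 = (0 6)(2 3 10 7 12) = [6, 1, 3, 10, 4, 5, 0, 12, 8, 9, 7, 11, 2]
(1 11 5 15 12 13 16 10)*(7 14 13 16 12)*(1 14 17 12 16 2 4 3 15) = (1 11 5)(2 4 3 15 7 17 12)(10 14 13 16) = [0, 11, 4, 15, 3, 1, 6, 17, 8, 9, 14, 5, 2, 16, 13, 7, 10, 12]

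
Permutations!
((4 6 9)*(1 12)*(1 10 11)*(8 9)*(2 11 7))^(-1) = (1 11 2 7 10 12)(4 9 8 6) = [0, 11, 7, 3, 9, 5, 4, 10, 6, 8, 12, 2, 1]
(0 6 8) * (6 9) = (0 9 6 8) = [9, 1, 2, 3, 4, 5, 8, 7, 0, 6]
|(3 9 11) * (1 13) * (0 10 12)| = |(0 10 12)(1 13)(3 9 11)| = 6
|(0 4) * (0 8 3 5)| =5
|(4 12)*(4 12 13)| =2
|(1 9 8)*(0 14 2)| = 3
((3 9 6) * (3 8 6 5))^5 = (3 5 9)(6 8) = [0, 1, 2, 5, 4, 9, 8, 7, 6, 3]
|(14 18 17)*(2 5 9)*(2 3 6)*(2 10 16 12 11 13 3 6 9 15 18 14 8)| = 24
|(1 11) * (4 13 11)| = 4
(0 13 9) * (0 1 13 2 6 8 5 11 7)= (0 2 6 8 5 11 7)(1 13 9)= [2, 13, 6, 3, 4, 11, 8, 0, 5, 1, 10, 7, 12, 9]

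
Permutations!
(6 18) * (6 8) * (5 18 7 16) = (5 18 8 6 7 16) = [0, 1, 2, 3, 4, 18, 7, 16, 6, 9, 10, 11, 12, 13, 14, 15, 5, 17, 8]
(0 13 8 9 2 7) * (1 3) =(0 13 8 9 2 7)(1 3) =[13, 3, 7, 1, 4, 5, 6, 0, 9, 2, 10, 11, 12, 8]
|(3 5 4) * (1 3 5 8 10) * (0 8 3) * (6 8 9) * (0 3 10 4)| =|(0 9 6 8 4 5)(1 3 10)| =6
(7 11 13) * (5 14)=[0, 1, 2, 3, 4, 14, 6, 11, 8, 9, 10, 13, 12, 7, 5]=(5 14)(7 11 13)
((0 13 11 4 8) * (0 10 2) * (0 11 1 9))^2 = [1, 0, 4, 3, 10, 5, 6, 7, 2, 13, 11, 8, 12, 9] = (0 1)(2 4 10 11 8)(9 13)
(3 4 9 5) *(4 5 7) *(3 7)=(3 5 7 4 9)=[0, 1, 2, 5, 9, 7, 6, 4, 8, 3]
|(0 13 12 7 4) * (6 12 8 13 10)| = |(0 10 6 12 7 4)(8 13)| = 6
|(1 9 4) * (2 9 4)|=2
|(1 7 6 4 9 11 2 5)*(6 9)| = 6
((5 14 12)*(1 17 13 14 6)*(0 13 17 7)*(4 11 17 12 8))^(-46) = (0 14 4 17 5 1)(6 7 13 8 11 12) = [14, 0, 2, 3, 17, 1, 7, 13, 11, 9, 10, 12, 6, 8, 4, 15, 16, 5]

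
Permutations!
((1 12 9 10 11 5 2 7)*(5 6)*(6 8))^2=(1 9 11 6 2)(5 7 12 10 8)=[0, 9, 1, 3, 4, 7, 2, 12, 5, 11, 8, 6, 10]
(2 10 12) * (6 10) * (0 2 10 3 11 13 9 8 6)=[2, 1, 0, 11, 4, 5, 3, 7, 6, 8, 12, 13, 10, 9]=(0 2)(3 11 13 9 8 6)(10 12)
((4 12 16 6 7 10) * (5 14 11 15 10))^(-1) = [0, 1, 2, 3, 10, 7, 16, 6, 8, 9, 15, 14, 4, 13, 5, 11, 12] = (4 10 15 11 14 5 7 6 16 12)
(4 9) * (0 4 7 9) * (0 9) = (0 4 9 7) = [4, 1, 2, 3, 9, 5, 6, 0, 8, 7]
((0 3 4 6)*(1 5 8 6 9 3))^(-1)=(0 6 8 5 1)(3 9 4)=[6, 0, 2, 9, 3, 1, 8, 7, 5, 4]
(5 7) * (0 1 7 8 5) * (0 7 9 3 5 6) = (0 1 9 3 5 8 6) = [1, 9, 2, 5, 4, 8, 0, 7, 6, 3]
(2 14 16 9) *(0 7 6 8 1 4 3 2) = (0 7 6 8 1 4 3 2 14 16 9) = [7, 4, 14, 2, 3, 5, 8, 6, 1, 0, 10, 11, 12, 13, 16, 15, 9]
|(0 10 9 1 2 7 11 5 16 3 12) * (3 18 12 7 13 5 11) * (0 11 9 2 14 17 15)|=14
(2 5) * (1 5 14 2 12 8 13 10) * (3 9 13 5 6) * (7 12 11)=[0, 6, 14, 9, 4, 11, 3, 12, 5, 13, 1, 7, 8, 10, 2]=(1 6 3 9 13 10)(2 14)(5 11 7 12 8)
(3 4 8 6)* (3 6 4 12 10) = [0, 1, 2, 12, 8, 5, 6, 7, 4, 9, 3, 11, 10] = (3 12 10)(4 8)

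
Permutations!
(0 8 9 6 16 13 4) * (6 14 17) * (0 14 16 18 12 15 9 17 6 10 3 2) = (0 8 17 10 3 2)(4 14 6 18 12 15 9 16 13) = [8, 1, 0, 2, 14, 5, 18, 7, 17, 16, 3, 11, 15, 4, 6, 9, 13, 10, 12]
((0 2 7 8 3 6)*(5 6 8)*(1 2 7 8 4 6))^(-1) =[6, 5, 1, 8, 3, 7, 4, 0, 2] =(0 6 4 3 8 2 1 5 7)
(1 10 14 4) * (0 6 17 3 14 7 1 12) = [6, 10, 2, 14, 12, 5, 17, 1, 8, 9, 7, 11, 0, 13, 4, 15, 16, 3] = (0 6 17 3 14 4 12)(1 10 7)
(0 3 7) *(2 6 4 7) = (0 3 2 6 4 7) = [3, 1, 6, 2, 7, 5, 4, 0]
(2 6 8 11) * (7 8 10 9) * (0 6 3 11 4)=(0 6 10 9 7 8 4)(2 3 11)=[6, 1, 3, 11, 0, 5, 10, 8, 4, 7, 9, 2]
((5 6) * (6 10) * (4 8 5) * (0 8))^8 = [5, 1, 2, 3, 8, 6, 0, 7, 10, 9, 4] = (0 5 6)(4 8 10)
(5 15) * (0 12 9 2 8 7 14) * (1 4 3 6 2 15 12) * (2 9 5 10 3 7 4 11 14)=(0 1 11 14)(2 8 4 7)(3 6 9 15 10)(5 12)=[1, 11, 8, 6, 7, 12, 9, 2, 4, 15, 3, 14, 5, 13, 0, 10]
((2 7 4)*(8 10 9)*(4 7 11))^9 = (11) = [0, 1, 2, 3, 4, 5, 6, 7, 8, 9, 10, 11]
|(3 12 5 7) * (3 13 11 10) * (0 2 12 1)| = 10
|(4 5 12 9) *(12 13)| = |(4 5 13 12 9)| = 5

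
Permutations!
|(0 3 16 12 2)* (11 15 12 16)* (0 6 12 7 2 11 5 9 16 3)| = |(2 6 12 11 15 7)(3 5 9 16)| = 12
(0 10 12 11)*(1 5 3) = [10, 5, 2, 1, 4, 3, 6, 7, 8, 9, 12, 0, 11] = (0 10 12 11)(1 5 3)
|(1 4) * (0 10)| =2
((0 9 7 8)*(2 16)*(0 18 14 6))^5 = (0 14 8 9 6 18 7)(2 16) = [14, 1, 16, 3, 4, 5, 18, 0, 9, 6, 10, 11, 12, 13, 8, 15, 2, 17, 7]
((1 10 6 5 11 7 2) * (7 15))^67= (1 5 7 10 11 2 6 15)= [0, 5, 6, 3, 4, 7, 15, 10, 8, 9, 11, 2, 12, 13, 14, 1]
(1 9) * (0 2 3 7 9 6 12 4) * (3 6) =(0 2 6 12 4)(1 3 7 9) =[2, 3, 6, 7, 0, 5, 12, 9, 8, 1, 10, 11, 4]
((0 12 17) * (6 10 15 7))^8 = (0 17 12) = [17, 1, 2, 3, 4, 5, 6, 7, 8, 9, 10, 11, 0, 13, 14, 15, 16, 12]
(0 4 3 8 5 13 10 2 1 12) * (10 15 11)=(0 4 3 8 5 13 15 11 10 2 1 12)=[4, 12, 1, 8, 3, 13, 6, 7, 5, 9, 2, 10, 0, 15, 14, 11]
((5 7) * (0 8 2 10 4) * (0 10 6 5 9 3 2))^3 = [8, 1, 7, 5, 10, 3, 9, 2, 0, 6, 4] = (0 8)(2 7)(3 5)(4 10)(6 9)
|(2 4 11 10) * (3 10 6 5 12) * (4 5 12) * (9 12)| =9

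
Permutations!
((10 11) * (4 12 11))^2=(4 11)(10 12)=[0, 1, 2, 3, 11, 5, 6, 7, 8, 9, 12, 4, 10]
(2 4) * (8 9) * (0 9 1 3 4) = (0 9 8 1 3 4 2) = [9, 3, 0, 4, 2, 5, 6, 7, 1, 8]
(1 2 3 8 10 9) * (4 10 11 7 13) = (1 2 3 8 11 7 13 4 10 9) = [0, 2, 3, 8, 10, 5, 6, 13, 11, 1, 9, 7, 12, 4]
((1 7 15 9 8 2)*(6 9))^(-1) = (1 2 8 9 6 15 7) = [0, 2, 8, 3, 4, 5, 15, 1, 9, 6, 10, 11, 12, 13, 14, 7]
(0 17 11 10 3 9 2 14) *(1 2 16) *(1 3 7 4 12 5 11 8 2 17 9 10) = (0 9 16 3 10 7 4 12 5 11 1 17 8 2 14) = [9, 17, 14, 10, 12, 11, 6, 4, 2, 16, 7, 1, 5, 13, 0, 15, 3, 8]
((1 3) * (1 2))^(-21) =(3) =[0, 1, 2, 3]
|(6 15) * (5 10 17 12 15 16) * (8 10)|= 8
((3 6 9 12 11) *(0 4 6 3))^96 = [0, 1, 2, 3, 4, 5, 6, 7, 8, 9, 10, 11, 12] = (12)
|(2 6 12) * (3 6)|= |(2 3 6 12)|= 4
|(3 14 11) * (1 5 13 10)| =|(1 5 13 10)(3 14 11)| =12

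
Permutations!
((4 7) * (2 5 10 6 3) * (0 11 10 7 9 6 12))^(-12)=[0, 1, 7, 5, 6, 4, 2, 9, 8, 3, 10, 11, 12]=(12)(2 7 9 3 5 4 6)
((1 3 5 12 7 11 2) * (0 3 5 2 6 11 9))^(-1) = (0 9 7 12 5 1 2 3)(6 11) = [9, 2, 3, 0, 4, 1, 11, 12, 8, 7, 10, 6, 5]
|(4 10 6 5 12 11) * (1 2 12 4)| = |(1 2 12 11)(4 10 6 5)| = 4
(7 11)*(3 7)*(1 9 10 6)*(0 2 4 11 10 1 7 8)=(0 2 4 11 3 8)(1 9)(6 7 10)=[2, 9, 4, 8, 11, 5, 7, 10, 0, 1, 6, 3]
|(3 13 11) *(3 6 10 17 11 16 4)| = |(3 13 16 4)(6 10 17 11)| = 4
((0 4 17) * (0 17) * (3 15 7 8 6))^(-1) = (17)(0 4)(3 6 8 7 15) = [4, 1, 2, 6, 0, 5, 8, 15, 7, 9, 10, 11, 12, 13, 14, 3, 16, 17]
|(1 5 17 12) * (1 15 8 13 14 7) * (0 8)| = 10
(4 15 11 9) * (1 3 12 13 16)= (1 3 12 13 16)(4 15 11 9)= [0, 3, 2, 12, 15, 5, 6, 7, 8, 4, 10, 9, 13, 16, 14, 11, 1]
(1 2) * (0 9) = [9, 2, 1, 3, 4, 5, 6, 7, 8, 0] = (0 9)(1 2)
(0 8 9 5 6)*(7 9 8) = (0 7 9 5 6) = [7, 1, 2, 3, 4, 6, 0, 9, 8, 5]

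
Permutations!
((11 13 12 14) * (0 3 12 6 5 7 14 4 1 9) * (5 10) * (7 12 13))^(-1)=(0 9 1 4 12 5 10 6 13 3)(7 11 14)=[9, 4, 2, 0, 12, 10, 13, 11, 8, 1, 6, 14, 5, 3, 7]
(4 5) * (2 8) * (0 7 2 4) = [7, 1, 8, 3, 5, 0, 6, 2, 4] = (0 7 2 8 4 5)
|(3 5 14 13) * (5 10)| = 5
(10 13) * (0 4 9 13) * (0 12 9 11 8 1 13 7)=[4, 13, 2, 3, 11, 5, 6, 0, 1, 7, 12, 8, 9, 10]=(0 4 11 8 1 13 10 12 9 7)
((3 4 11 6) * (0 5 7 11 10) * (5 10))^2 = [0, 1, 2, 5, 7, 11, 4, 6, 8, 9, 10, 3] = (3 5 11)(4 7 6)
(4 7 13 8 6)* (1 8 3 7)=[0, 8, 2, 7, 1, 5, 4, 13, 6, 9, 10, 11, 12, 3]=(1 8 6 4)(3 7 13)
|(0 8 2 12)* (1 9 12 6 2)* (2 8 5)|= 8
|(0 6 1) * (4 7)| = |(0 6 1)(4 7)| = 6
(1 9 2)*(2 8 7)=(1 9 8 7 2)=[0, 9, 1, 3, 4, 5, 6, 2, 7, 8]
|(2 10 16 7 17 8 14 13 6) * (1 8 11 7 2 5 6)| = 12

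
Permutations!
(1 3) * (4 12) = [0, 3, 2, 1, 12, 5, 6, 7, 8, 9, 10, 11, 4] = (1 3)(4 12)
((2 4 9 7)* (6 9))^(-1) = (2 7 9 6 4) = [0, 1, 7, 3, 2, 5, 4, 9, 8, 6]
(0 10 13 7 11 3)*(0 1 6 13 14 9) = [10, 6, 2, 1, 4, 5, 13, 11, 8, 0, 14, 3, 12, 7, 9] = (0 10 14 9)(1 6 13 7 11 3)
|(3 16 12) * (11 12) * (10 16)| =|(3 10 16 11 12)| =5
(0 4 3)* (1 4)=(0 1 4 3)=[1, 4, 2, 0, 3]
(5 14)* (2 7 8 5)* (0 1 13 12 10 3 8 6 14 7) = (0 1 13 12 10 3 8 5 7 6 14 2) = [1, 13, 0, 8, 4, 7, 14, 6, 5, 9, 3, 11, 10, 12, 2]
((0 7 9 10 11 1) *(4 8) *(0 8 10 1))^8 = (11) = [0, 1, 2, 3, 4, 5, 6, 7, 8, 9, 10, 11]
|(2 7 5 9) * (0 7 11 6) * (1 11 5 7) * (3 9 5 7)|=4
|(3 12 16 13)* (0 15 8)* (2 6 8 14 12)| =10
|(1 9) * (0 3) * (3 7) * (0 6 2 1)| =|(0 7 3 6 2 1 9)| =7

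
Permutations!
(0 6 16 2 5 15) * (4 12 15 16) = [6, 1, 5, 3, 12, 16, 4, 7, 8, 9, 10, 11, 15, 13, 14, 0, 2] = (0 6 4 12 15)(2 5 16)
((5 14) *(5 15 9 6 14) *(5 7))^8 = [0, 1, 2, 3, 4, 5, 6, 7, 8, 9, 10, 11, 12, 13, 14, 15] = (15)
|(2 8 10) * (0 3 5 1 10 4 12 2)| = |(0 3 5 1 10)(2 8 4 12)| = 20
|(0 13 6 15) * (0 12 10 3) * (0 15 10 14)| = 8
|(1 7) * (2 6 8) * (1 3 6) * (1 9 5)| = |(1 7 3 6 8 2 9 5)| = 8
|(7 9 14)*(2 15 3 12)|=12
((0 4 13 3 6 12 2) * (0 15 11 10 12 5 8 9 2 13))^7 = (0 4)(2 6 10 9 3 11 8 13 15 5 12) = [4, 1, 6, 11, 0, 12, 10, 7, 13, 3, 9, 8, 2, 15, 14, 5]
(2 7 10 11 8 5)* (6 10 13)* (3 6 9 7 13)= (2 13 9 7 3 6 10 11 8 5)= [0, 1, 13, 6, 4, 2, 10, 3, 5, 7, 11, 8, 12, 9]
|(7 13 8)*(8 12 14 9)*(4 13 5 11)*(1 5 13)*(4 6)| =|(1 5 11 6 4)(7 13 12 14 9 8)| =30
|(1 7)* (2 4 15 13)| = |(1 7)(2 4 15 13)| = 4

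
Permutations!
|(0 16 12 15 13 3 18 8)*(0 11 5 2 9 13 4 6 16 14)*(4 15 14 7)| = 56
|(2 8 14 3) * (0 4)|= 4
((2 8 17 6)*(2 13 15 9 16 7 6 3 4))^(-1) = (2 4 3 17 8)(6 7 16 9 15 13) = [0, 1, 4, 17, 3, 5, 7, 16, 2, 15, 10, 11, 12, 6, 14, 13, 9, 8]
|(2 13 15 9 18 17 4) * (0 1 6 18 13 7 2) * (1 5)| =42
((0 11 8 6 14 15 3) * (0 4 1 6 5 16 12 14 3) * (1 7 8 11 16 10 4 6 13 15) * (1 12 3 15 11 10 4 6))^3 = (0 1 10)(3 11 15)(4 5 8 7)(6 16 13)(12 14) = [1, 10, 2, 11, 5, 8, 16, 4, 7, 9, 0, 15, 14, 6, 12, 3, 13]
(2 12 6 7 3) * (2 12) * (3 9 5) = (3 12 6 7 9 5) = [0, 1, 2, 12, 4, 3, 7, 9, 8, 5, 10, 11, 6]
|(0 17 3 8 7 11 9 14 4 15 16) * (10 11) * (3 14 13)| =|(0 17 14 4 15 16)(3 8 7 10 11 9 13)| =42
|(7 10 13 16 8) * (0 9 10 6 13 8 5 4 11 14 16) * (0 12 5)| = |(0 9 10 8 7 6 13 12 5 4 11 14 16)| = 13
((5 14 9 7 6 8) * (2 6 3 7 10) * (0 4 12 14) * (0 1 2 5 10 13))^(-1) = (0 13 9 14 12 4)(1 5 10 8 6 2)(3 7) = [13, 5, 1, 7, 0, 10, 2, 3, 6, 14, 8, 11, 4, 9, 12]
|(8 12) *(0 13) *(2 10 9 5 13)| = |(0 2 10 9 5 13)(8 12)| = 6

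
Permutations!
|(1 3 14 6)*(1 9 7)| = 6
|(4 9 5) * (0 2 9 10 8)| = |(0 2 9 5 4 10 8)| = 7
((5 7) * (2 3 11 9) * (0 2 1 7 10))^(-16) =(0 3 9 7 10 2 11 1 5) =[3, 5, 11, 9, 4, 0, 6, 10, 8, 7, 2, 1]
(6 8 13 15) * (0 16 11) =(0 16 11)(6 8 13 15) =[16, 1, 2, 3, 4, 5, 8, 7, 13, 9, 10, 0, 12, 15, 14, 6, 11]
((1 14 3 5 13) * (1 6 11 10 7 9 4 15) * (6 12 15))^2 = (1 3 13 15 14 5 12)(4 11 7)(6 10 9) = [0, 3, 2, 13, 11, 12, 10, 4, 8, 6, 9, 7, 1, 15, 5, 14]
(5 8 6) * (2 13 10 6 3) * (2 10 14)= [0, 1, 13, 10, 4, 8, 5, 7, 3, 9, 6, 11, 12, 14, 2]= (2 13 14)(3 10 6 5 8)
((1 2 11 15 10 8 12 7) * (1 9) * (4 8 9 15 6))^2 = (1 11 4 12 15 9 2 6 8 7 10) = [0, 11, 6, 3, 12, 5, 8, 10, 7, 2, 1, 4, 15, 13, 14, 9]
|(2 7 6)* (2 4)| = |(2 7 6 4)| = 4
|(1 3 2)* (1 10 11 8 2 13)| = |(1 3 13)(2 10 11 8)| = 12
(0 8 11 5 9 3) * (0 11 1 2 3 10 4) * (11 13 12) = [8, 2, 3, 13, 0, 9, 6, 7, 1, 10, 4, 5, 11, 12] = (0 8 1 2 3 13 12 11 5 9 10 4)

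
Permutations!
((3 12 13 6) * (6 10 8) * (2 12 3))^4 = (2 8 13)(6 10 12) = [0, 1, 8, 3, 4, 5, 10, 7, 13, 9, 12, 11, 6, 2]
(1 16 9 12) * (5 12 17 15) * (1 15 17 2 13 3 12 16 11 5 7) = [0, 11, 13, 12, 4, 16, 6, 1, 8, 2, 10, 5, 15, 3, 14, 7, 9, 17] = (17)(1 11 5 16 9 2 13 3 12 15 7)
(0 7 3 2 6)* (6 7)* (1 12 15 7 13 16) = (0 6)(1 12 15 7 3 2 13 16) = [6, 12, 13, 2, 4, 5, 0, 3, 8, 9, 10, 11, 15, 16, 14, 7, 1]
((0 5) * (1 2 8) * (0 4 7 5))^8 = (1 8 2)(4 5 7) = [0, 8, 1, 3, 5, 7, 6, 4, 2]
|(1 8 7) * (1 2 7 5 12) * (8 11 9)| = 6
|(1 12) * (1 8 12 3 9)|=6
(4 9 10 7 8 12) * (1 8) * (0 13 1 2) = (0 13 1 8 12 4 9 10 7 2) = [13, 8, 0, 3, 9, 5, 6, 2, 12, 10, 7, 11, 4, 1]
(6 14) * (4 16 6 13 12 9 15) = (4 16 6 14 13 12 9 15) = [0, 1, 2, 3, 16, 5, 14, 7, 8, 15, 10, 11, 9, 12, 13, 4, 6]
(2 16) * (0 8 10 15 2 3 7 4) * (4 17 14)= (0 8 10 15 2 16 3 7 17 14 4)= [8, 1, 16, 7, 0, 5, 6, 17, 10, 9, 15, 11, 12, 13, 4, 2, 3, 14]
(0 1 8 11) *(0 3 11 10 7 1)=(1 8 10 7)(3 11)=[0, 8, 2, 11, 4, 5, 6, 1, 10, 9, 7, 3]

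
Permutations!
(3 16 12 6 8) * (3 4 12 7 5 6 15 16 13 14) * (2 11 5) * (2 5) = (2 11)(3 13 14)(4 12 15 16 7 5 6 8) = [0, 1, 11, 13, 12, 6, 8, 5, 4, 9, 10, 2, 15, 14, 3, 16, 7]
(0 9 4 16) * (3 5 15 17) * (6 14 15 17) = (0 9 4 16)(3 5 17)(6 14 15) = [9, 1, 2, 5, 16, 17, 14, 7, 8, 4, 10, 11, 12, 13, 15, 6, 0, 3]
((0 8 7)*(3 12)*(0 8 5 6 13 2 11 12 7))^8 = (0 7 12 2 6)(3 11 13 5 8) = [7, 1, 6, 11, 4, 8, 0, 12, 3, 9, 10, 13, 2, 5]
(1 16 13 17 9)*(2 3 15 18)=[0, 16, 3, 15, 4, 5, 6, 7, 8, 1, 10, 11, 12, 17, 14, 18, 13, 9, 2]=(1 16 13 17 9)(2 3 15 18)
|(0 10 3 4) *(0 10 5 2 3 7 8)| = 8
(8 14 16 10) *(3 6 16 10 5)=(3 6 16 5)(8 14 10)=[0, 1, 2, 6, 4, 3, 16, 7, 14, 9, 8, 11, 12, 13, 10, 15, 5]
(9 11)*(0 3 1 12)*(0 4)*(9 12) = [3, 9, 2, 1, 0, 5, 6, 7, 8, 11, 10, 12, 4] = (0 3 1 9 11 12 4)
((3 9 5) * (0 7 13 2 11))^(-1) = (0 11 2 13 7)(3 5 9) = [11, 1, 13, 5, 4, 9, 6, 0, 8, 3, 10, 2, 12, 7]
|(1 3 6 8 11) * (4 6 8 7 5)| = 4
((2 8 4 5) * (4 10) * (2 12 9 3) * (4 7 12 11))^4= (2 12 8 9 10 3 7)(4 5 11)= [0, 1, 12, 7, 5, 11, 6, 2, 9, 10, 3, 4, 8]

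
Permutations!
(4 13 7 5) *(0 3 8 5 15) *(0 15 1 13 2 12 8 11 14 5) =[3, 13, 12, 11, 2, 4, 6, 1, 0, 9, 10, 14, 8, 7, 5, 15] =(15)(0 3 11 14 5 4 2 12 8)(1 13 7)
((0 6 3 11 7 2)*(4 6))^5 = [7, 1, 11, 4, 2, 5, 0, 3, 8, 9, 10, 6] = (0 7 3 4 2 11 6)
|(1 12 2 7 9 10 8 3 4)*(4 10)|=|(1 12 2 7 9 4)(3 10 8)|=6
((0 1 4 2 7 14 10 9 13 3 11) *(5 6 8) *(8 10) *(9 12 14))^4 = [7, 9, 3, 4, 13, 14, 8, 11, 12, 0, 5, 2, 6, 1, 10] = (0 7 11 2 3 4 13 1 9)(5 14 10)(6 8 12)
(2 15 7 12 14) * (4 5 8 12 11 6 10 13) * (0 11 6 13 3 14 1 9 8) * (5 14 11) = (0 5)(1 9 8 12)(2 15 7 6 10 3 11 13 4 14) = [5, 9, 15, 11, 14, 0, 10, 6, 12, 8, 3, 13, 1, 4, 2, 7]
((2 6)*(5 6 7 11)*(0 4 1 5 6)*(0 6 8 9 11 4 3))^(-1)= (0 3)(1 4 7 2 6 5)(8 11 9)= [3, 4, 6, 0, 7, 1, 5, 2, 11, 8, 10, 9]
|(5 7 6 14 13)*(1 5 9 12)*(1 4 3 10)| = |(1 5 7 6 14 13 9 12 4 3 10)| = 11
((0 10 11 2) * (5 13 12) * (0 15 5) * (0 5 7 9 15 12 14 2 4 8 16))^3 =(0 4)(2 13 12 14 5)(8 10)(11 16) =[4, 1, 13, 3, 0, 2, 6, 7, 10, 9, 8, 16, 14, 12, 5, 15, 11]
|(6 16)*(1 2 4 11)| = |(1 2 4 11)(6 16)| = 4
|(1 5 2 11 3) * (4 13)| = 10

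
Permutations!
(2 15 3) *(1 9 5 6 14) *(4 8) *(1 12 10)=(1 9 5 6 14 12 10)(2 15 3)(4 8)=[0, 9, 15, 2, 8, 6, 14, 7, 4, 5, 1, 11, 10, 13, 12, 3]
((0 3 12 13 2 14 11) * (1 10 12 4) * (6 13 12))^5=[6, 14, 4, 13, 2, 5, 0, 7, 8, 9, 11, 10, 12, 3, 1]=(0 6)(1 14)(2 4)(3 13)(10 11)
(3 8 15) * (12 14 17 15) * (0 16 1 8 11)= (0 16 1 8 12 14 17 15 3 11)= [16, 8, 2, 11, 4, 5, 6, 7, 12, 9, 10, 0, 14, 13, 17, 3, 1, 15]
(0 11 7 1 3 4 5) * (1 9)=(0 11 7 9 1 3 4 5)=[11, 3, 2, 4, 5, 0, 6, 9, 8, 1, 10, 7]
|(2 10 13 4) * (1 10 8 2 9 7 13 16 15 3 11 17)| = 28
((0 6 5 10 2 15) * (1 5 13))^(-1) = (0 15 2 10 5 1 13 6) = [15, 13, 10, 3, 4, 1, 0, 7, 8, 9, 5, 11, 12, 6, 14, 2]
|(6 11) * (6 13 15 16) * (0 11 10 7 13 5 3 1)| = 30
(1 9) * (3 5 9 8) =(1 8 3 5 9) =[0, 8, 2, 5, 4, 9, 6, 7, 3, 1]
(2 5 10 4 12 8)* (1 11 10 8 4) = (1 11 10)(2 5 8)(4 12) = [0, 11, 5, 3, 12, 8, 6, 7, 2, 9, 1, 10, 4]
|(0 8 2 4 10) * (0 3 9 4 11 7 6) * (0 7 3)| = |(0 8 2 11 3 9 4 10)(6 7)| = 8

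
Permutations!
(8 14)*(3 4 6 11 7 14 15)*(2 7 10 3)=(2 7 14 8 15)(3 4 6 11 10)=[0, 1, 7, 4, 6, 5, 11, 14, 15, 9, 3, 10, 12, 13, 8, 2]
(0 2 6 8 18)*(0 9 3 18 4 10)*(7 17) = (0 2 6 8 4 10)(3 18 9)(7 17) = [2, 1, 6, 18, 10, 5, 8, 17, 4, 3, 0, 11, 12, 13, 14, 15, 16, 7, 9]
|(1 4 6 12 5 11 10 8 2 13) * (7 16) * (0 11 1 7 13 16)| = |(0 11 10 8 2 16 13 7)(1 4 6 12 5)| = 40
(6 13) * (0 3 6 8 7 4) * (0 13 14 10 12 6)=(0 3)(4 13 8 7)(6 14 10 12)=[3, 1, 2, 0, 13, 5, 14, 4, 7, 9, 12, 11, 6, 8, 10]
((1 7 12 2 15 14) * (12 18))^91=(18)=[0, 1, 2, 3, 4, 5, 6, 7, 8, 9, 10, 11, 12, 13, 14, 15, 16, 17, 18]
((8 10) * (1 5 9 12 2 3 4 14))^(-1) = (1 14 4 3 2 12 9 5)(8 10) = [0, 14, 12, 2, 3, 1, 6, 7, 10, 5, 8, 11, 9, 13, 4]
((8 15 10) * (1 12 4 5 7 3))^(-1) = (1 3 7 5 4 12)(8 10 15) = [0, 3, 2, 7, 12, 4, 6, 5, 10, 9, 15, 11, 1, 13, 14, 8]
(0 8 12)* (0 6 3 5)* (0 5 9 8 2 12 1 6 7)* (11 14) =(0 2 12 7)(1 6 3 9 8)(11 14) =[2, 6, 12, 9, 4, 5, 3, 0, 1, 8, 10, 14, 7, 13, 11]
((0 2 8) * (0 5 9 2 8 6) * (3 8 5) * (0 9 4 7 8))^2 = (0 4 8)(2 9 6)(3 5 7) = [4, 1, 9, 5, 8, 7, 2, 3, 0, 6]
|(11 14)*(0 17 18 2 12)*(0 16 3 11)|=|(0 17 18 2 12 16 3 11 14)|=9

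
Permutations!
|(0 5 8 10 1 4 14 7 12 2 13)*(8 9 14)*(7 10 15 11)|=14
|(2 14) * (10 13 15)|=|(2 14)(10 13 15)|=6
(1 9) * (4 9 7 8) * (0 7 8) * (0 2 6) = (0 7 2 6)(1 8 4 9) = [7, 8, 6, 3, 9, 5, 0, 2, 4, 1]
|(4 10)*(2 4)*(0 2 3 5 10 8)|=12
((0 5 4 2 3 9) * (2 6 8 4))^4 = [9, 1, 5, 2, 6, 0, 8, 7, 4, 3] = (0 9 3 2 5)(4 6 8)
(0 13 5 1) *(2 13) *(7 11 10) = (0 2 13 5 1)(7 11 10) = [2, 0, 13, 3, 4, 1, 6, 11, 8, 9, 7, 10, 12, 5]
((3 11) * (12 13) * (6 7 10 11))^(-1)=[0, 1, 2, 11, 4, 5, 3, 6, 8, 9, 7, 10, 13, 12]=(3 11 10 7 6)(12 13)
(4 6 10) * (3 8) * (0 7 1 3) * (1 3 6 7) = (0 1 6 10 4 7 3 8) = [1, 6, 2, 8, 7, 5, 10, 3, 0, 9, 4]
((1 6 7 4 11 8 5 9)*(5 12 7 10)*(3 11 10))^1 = (1 6 3 11 8 12 7 4 10 5 9) = [0, 6, 2, 11, 10, 9, 3, 4, 12, 1, 5, 8, 7]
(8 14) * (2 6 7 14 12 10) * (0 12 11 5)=(0 12 10 2 6 7 14 8 11 5)=[12, 1, 6, 3, 4, 0, 7, 14, 11, 9, 2, 5, 10, 13, 8]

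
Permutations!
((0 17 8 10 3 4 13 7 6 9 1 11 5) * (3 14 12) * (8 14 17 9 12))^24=(17)(0 5 11 1 9)=[5, 9, 2, 3, 4, 11, 6, 7, 8, 0, 10, 1, 12, 13, 14, 15, 16, 17]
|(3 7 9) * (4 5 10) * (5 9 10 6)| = 10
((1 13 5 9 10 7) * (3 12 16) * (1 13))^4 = [0, 1, 2, 12, 4, 13, 6, 10, 8, 5, 9, 11, 16, 7, 14, 15, 3] = (3 12 16)(5 13 7 10 9)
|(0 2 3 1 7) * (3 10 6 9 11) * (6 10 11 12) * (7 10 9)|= 10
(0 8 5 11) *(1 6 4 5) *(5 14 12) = (0 8 1 6 4 14 12 5 11) = [8, 6, 2, 3, 14, 11, 4, 7, 1, 9, 10, 0, 5, 13, 12]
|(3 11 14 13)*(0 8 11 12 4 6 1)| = |(0 8 11 14 13 3 12 4 6 1)| = 10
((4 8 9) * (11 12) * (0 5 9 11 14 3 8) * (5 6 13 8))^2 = [13, 1, 2, 9, 6, 4, 8, 7, 12, 0, 10, 14, 3, 11, 5] = (0 13 11 14 5 4 6 8 12 3 9)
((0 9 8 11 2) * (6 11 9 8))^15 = [6, 1, 9, 3, 4, 5, 0, 7, 11, 2, 10, 8] = (0 6)(2 9)(8 11)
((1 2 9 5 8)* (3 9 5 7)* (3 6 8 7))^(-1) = (1 8 6 7 5 2)(3 9) = [0, 8, 1, 9, 4, 2, 7, 5, 6, 3]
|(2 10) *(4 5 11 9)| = 4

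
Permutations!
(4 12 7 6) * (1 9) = (1 9)(4 12 7 6) = [0, 9, 2, 3, 12, 5, 4, 6, 8, 1, 10, 11, 7]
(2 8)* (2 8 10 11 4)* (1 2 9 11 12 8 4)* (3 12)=(1 2 10 3 12 8 4 9 11)=[0, 2, 10, 12, 9, 5, 6, 7, 4, 11, 3, 1, 8]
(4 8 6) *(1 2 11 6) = (1 2 11 6 4 8) = [0, 2, 11, 3, 8, 5, 4, 7, 1, 9, 10, 6]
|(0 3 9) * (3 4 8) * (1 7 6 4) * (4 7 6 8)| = |(0 1 6 7 8 3 9)| = 7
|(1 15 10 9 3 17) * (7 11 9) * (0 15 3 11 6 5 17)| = 18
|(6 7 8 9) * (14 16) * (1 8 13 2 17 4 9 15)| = 42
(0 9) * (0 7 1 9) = (1 9 7) = [0, 9, 2, 3, 4, 5, 6, 1, 8, 7]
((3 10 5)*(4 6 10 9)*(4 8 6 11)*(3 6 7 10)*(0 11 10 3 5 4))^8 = (11) = [0, 1, 2, 3, 4, 5, 6, 7, 8, 9, 10, 11]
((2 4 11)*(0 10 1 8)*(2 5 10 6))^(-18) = [0, 1, 2, 3, 4, 5, 6, 7, 8, 9, 10, 11] = (11)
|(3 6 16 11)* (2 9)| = 4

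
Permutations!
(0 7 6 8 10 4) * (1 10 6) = (0 7 1 10 4)(6 8) = [7, 10, 2, 3, 0, 5, 8, 1, 6, 9, 4]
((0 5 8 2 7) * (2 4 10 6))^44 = (0 10)(2 8)(4 7)(5 6) = [10, 1, 8, 3, 7, 6, 5, 4, 2, 9, 0]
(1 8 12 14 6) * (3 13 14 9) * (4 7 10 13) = (1 8 12 9 3 4 7 10 13 14 6) = [0, 8, 2, 4, 7, 5, 1, 10, 12, 3, 13, 11, 9, 14, 6]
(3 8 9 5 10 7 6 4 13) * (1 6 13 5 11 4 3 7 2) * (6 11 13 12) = (1 11 4 5 10 2)(3 8 9 13 7 12 6) = [0, 11, 1, 8, 5, 10, 3, 12, 9, 13, 2, 4, 6, 7]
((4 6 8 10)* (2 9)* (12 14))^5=(2 9)(4 6 8 10)(12 14)=[0, 1, 9, 3, 6, 5, 8, 7, 10, 2, 4, 11, 14, 13, 12]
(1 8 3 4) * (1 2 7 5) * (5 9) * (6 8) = (1 6 8 3 4 2 7 9 5) = [0, 6, 7, 4, 2, 1, 8, 9, 3, 5]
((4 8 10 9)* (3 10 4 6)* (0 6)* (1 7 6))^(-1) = [9, 0, 2, 6, 8, 5, 7, 1, 4, 10, 3] = (0 9 10 3 6 7 1)(4 8)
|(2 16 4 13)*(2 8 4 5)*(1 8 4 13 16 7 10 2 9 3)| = |(1 8 13 4 16 5 9 3)(2 7 10)| = 24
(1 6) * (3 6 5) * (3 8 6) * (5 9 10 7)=(1 9 10 7 5 8 6)=[0, 9, 2, 3, 4, 8, 1, 5, 6, 10, 7]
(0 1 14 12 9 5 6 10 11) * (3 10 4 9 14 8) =(0 1 8 3 10 11)(4 9 5 6)(12 14) =[1, 8, 2, 10, 9, 6, 4, 7, 3, 5, 11, 0, 14, 13, 12]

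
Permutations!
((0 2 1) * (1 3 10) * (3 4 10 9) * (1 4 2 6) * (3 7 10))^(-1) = (0 1 6)(3 4 10 7 9) = [1, 6, 2, 4, 10, 5, 0, 9, 8, 3, 7]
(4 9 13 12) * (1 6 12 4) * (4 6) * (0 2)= (0 2)(1 4 9 13 6 12)= [2, 4, 0, 3, 9, 5, 12, 7, 8, 13, 10, 11, 1, 6]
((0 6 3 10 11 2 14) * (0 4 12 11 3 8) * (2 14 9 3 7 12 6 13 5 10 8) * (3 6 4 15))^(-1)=(0 8 3 15 14 11 12 7 10 5 13)(2 6 9)=[8, 1, 6, 15, 4, 13, 9, 10, 3, 2, 5, 12, 7, 0, 11, 14]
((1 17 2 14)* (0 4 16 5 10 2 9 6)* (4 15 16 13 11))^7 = (0 1 5 6 14 16 9 2 15 17 10)(4 13 11) = [1, 5, 15, 3, 13, 6, 14, 7, 8, 2, 0, 4, 12, 11, 16, 17, 9, 10]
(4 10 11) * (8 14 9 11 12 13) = (4 10 12 13 8 14 9 11) = [0, 1, 2, 3, 10, 5, 6, 7, 14, 11, 12, 4, 13, 8, 9]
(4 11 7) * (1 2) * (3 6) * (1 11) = (1 2 11 7 4)(3 6) = [0, 2, 11, 6, 1, 5, 3, 4, 8, 9, 10, 7]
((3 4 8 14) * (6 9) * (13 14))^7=[0, 1, 2, 8, 13, 5, 9, 7, 14, 6, 10, 11, 12, 3, 4]=(3 8 14 4 13)(6 9)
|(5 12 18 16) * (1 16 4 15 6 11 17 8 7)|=|(1 16 5 12 18 4 15 6 11 17 8 7)|=12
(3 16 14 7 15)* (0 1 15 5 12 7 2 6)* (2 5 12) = (0 1 15 3 16 14 5 2 6)(7 12) = [1, 15, 6, 16, 4, 2, 0, 12, 8, 9, 10, 11, 7, 13, 5, 3, 14]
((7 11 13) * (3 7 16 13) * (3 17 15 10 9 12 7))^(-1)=(7 12 9 10 15 17 11)(13 16)=[0, 1, 2, 3, 4, 5, 6, 12, 8, 10, 15, 7, 9, 16, 14, 17, 13, 11]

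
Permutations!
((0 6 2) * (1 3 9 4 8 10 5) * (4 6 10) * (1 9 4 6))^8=(0 6 4 1 5)(2 8 3 9 10)=[6, 5, 8, 9, 1, 0, 4, 7, 3, 10, 2]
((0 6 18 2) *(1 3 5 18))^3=(0 3 2 1 18 6 5)=[3, 18, 1, 2, 4, 0, 5, 7, 8, 9, 10, 11, 12, 13, 14, 15, 16, 17, 6]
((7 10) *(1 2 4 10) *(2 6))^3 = (1 4)(2 7)(6 10) = [0, 4, 7, 3, 1, 5, 10, 2, 8, 9, 6]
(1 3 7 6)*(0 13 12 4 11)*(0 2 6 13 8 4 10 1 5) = [8, 3, 6, 7, 11, 0, 5, 13, 4, 9, 1, 2, 10, 12] = (0 8 4 11 2 6 5)(1 3 7 13 12 10)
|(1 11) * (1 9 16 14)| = 5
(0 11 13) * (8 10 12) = (0 11 13)(8 10 12) = [11, 1, 2, 3, 4, 5, 6, 7, 10, 9, 12, 13, 8, 0]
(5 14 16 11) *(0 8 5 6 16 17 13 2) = (0 8 5 14 17 13 2)(6 16 11) = [8, 1, 0, 3, 4, 14, 16, 7, 5, 9, 10, 6, 12, 2, 17, 15, 11, 13]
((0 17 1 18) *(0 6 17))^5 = (1 18 6 17) = [0, 18, 2, 3, 4, 5, 17, 7, 8, 9, 10, 11, 12, 13, 14, 15, 16, 1, 6]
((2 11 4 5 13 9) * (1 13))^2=[0, 9, 4, 3, 1, 13, 6, 7, 8, 11, 10, 5, 12, 2]=(1 9 11 5 13 2 4)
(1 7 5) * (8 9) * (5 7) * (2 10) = (1 5)(2 10)(8 9) = [0, 5, 10, 3, 4, 1, 6, 7, 9, 8, 2]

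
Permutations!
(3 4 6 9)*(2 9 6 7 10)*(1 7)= (1 7 10 2 9 3 4)= [0, 7, 9, 4, 1, 5, 6, 10, 8, 3, 2]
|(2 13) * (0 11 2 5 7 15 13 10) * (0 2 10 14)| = |(0 11 10 2 14)(5 7 15 13)| = 20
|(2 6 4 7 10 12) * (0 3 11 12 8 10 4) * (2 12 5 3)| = |(12)(0 2 6)(3 11 5)(4 7)(8 10)| = 6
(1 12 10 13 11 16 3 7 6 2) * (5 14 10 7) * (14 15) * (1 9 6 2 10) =(1 12 7 2 9 6 10 13 11 16 3 5 15 14) =[0, 12, 9, 5, 4, 15, 10, 2, 8, 6, 13, 16, 7, 11, 1, 14, 3]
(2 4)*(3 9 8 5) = (2 4)(3 9 8 5) = [0, 1, 4, 9, 2, 3, 6, 7, 5, 8]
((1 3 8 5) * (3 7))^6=(1 7 3 8 5)=[0, 7, 2, 8, 4, 1, 6, 3, 5]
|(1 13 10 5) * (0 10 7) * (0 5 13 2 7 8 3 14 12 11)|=|(0 10 13 8 3 14 12 11)(1 2 7 5)|=8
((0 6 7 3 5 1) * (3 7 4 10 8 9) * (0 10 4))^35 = (0 6)(1 5 3 9 8 10) = [6, 5, 2, 9, 4, 3, 0, 7, 10, 8, 1]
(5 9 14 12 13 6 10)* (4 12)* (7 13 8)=(4 12 8 7 13 6 10 5 9 14)=[0, 1, 2, 3, 12, 9, 10, 13, 7, 14, 5, 11, 8, 6, 4]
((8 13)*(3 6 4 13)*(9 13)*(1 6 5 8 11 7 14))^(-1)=(1 14 7 11 13 9 4 6)(3 8 5)=[0, 14, 2, 8, 6, 3, 1, 11, 5, 4, 10, 13, 12, 9, 7]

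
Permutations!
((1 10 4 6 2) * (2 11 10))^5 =(1 2)(4 6 11 10) =[0, 2, 1, 3, 6, 5, 11, 7, 8, 9, 4, 10]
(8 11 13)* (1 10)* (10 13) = (1 13 8 11 10) = [0, 13, 2, 3, 4, 5, 6, 7, 11, 9, 1, 10, 12, 8]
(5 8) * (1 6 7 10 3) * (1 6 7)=(1 7 10 3 6)(5 8)=[0, 7, 2, 6, 4, 8, 1, 10, 5, 9, 3]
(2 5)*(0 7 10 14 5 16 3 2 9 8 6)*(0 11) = (0 7 10 14 5 9 8 6 11)(2 16 3) = [7, 1, 16, 2, 4, 9, 11, 10, 6, 8, 14, 0, 12, 13, 5, 15, 3]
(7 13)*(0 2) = (0 2)(7 13) = [2, 1, 0, 3, 4, 5, 6, 13, 8, 9, 10, 11, 12, 7]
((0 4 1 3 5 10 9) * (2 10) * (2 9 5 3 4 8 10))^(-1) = [9, 4, 2, 3, 1, 10, 6, 7, 0, 5, 8] = (0 9 5 10 8)(1 4)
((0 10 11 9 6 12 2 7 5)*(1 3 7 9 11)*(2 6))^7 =(0 10 1 3 7 5)(2 9)(6 12) =[10, 3, 9, 7, 4, 0, 12, 5, 8, 2, 1, 11, 6]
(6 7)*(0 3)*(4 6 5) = (0 3)(4 6 7 5) = [3, 1, 2, 0, 6, 4, 7, 5]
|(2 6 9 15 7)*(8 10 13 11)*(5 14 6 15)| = 12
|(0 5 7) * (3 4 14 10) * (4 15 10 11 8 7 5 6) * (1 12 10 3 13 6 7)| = 18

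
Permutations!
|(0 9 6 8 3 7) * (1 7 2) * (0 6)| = |(0 9)(1 7 6 8 3 2)| = 6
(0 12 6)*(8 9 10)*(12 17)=(0 17 12 6)(8 9 10)=[17, 1, 2, 3, 4, 5, 0, 7, 9, 10, 8, 11, 6, 13, 14, 15, 16, 12]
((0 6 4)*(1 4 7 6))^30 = [0, 1, 2, 3, 4, 5, 6, 7] = (7)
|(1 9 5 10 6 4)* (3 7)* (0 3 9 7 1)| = |(0 3 1 7 9 5 10 6 4)| = 9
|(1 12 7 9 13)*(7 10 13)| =4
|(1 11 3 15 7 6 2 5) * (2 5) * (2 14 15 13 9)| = 11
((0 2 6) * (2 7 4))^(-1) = (0 6 2 4 7) = [6, 1, 4, 3, 7, 5, 2, 0]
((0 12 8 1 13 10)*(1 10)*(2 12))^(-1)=(0 10 8 12 2)(1 13)=[10, 13, 0, 3, 4, 5, 6, 7, 12, 9, 8, 11, 2, 1]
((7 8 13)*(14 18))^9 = (14 18) = [0, 1, 2, 3, 4, 5, 6, 7, 8, 9, 10, 11, 12, 13, 18, 15, 16, 17, 14]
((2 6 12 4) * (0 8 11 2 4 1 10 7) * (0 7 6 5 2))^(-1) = [11, 12, 5, 3, 4, 2, 10, 7, 0, 9, 1, 8, 6] = (0 11 8)(1 12 6 10)(2 5)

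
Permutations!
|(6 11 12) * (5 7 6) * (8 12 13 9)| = 8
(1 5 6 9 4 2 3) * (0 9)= (0 9 4 2 3 1 5 6)= [9, 5, 3, 1, 2, 6, 0, 7, 8, 4]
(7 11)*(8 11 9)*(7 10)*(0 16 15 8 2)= (0 16 15 8 11 10 7 9 2)= [16, 1, 0, 3, 4, 5, 6, 9, 11, 2, 7, 10, 12, 13, 14, 8, 15]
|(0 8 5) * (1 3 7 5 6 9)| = 8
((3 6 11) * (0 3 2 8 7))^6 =[7, 1, 11, 0, 4, 5, 3, 8, 2, 9, 10, 6] =(0 7 8 2 11 6 3)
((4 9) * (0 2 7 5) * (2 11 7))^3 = (0 5 7 11)(4 9) = [5, 1, 2, 3, 9, 7, 6, 11, 8, 4, 10, 0]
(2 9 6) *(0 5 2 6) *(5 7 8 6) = (0 7 8 6 5 2 9) = [7, 1, 9, 3, 4, 2, 5, 8, 6, 0]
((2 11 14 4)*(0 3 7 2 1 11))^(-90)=[7, 14, 3, 2, 11, 5, 6, 0, 8, 9, 10, 4, 12, 13, 1]=(0 7)(1 14)(2 3)(4 11)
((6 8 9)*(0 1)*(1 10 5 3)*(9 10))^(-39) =(0 9 6 8 10 5 3 1) =[9, 0, 2, 1, 4, 3, 8, 7, 10, 6, 5]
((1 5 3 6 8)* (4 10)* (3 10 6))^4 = (1 6 10)(4 5 8) = [0, 6, 2, 3, 5, 8, 10, 7, 4, 9, 1]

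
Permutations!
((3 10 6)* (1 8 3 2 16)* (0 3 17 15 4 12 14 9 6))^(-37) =(0 10 3)(1 9 15 16 14 17 2 12 8 6 4) =[10, 9, 12, 0, 1, 5, 4, 7, 6, 15, 3, 11, 8, 13, 17, 16, 14, 2]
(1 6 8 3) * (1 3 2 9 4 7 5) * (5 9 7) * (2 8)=[0, 6, 7, 3, 5, 1, 2, 9, 8, 4]=(1 6 2 7 9 4 5)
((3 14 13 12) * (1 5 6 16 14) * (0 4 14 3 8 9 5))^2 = (0 14 12 9 6 3)(1 4 13 8 5 16) = [14, 4, 2, 0, 13, 16, 3, 7, 5, 6, 10, 11, 9, 8, 12, 15, 1]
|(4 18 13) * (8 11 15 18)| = 6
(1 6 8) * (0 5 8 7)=(0 5 8 1 6 7)=[5, 6, 2, 3, 4, 8, 7, 0, 1]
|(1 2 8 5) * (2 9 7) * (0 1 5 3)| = |(0 1 9 7 2 8 3)| = 7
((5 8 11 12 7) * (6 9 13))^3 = (13)(5 12 8 7 11) = [0, 1, 2, 3, 4, 12, 6, 11, 7, 9, 10, 5, 8, 13]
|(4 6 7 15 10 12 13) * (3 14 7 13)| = 6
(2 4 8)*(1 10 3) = [0, 10, 4, 1, 8, 5, 6, 7, 2, 9, 3] = (1 10 3)(2 4 8)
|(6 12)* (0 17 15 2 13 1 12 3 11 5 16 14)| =|(0 17 15 2 13 1 12 6 3 11 5 16 14)| =13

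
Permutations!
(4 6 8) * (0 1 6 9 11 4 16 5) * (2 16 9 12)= (0 1 6 8 9 11 4 12 2 16 5)= [1, 6, 16, 3, 12, 0, 8, 7, 9, 11, 10, 4, 2, 13, 14, 15, 5]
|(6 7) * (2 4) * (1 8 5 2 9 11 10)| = |(1 8 5 2 4 9 11 10)(6 7)| = 8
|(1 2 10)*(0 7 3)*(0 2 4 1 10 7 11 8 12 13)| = 30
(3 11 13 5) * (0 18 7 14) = (0 18 7 14)(3 11 13 5) = [18, 1, 2, 11, 4, 3, 6, 14, 8, 9, 10, 13, 12, 5, 0, 15, 16, 17, 7]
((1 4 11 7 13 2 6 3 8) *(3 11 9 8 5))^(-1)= (1 8 9 4)(2 13 7 11 6)(3 5)= [0, 8, 13, 5, 1, 3, 2, 11, 9, 4, 10, 6, 12, 7]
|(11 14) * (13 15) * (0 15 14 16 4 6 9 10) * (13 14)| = |(0 15 14 11 16 4 6 9 10)| = 9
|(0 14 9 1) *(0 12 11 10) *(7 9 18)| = 9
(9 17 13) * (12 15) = (9 17 13)(12 15) = [0, 1, 2, 3, 4, 5, 6, 7, 8, 17, 10, 11, 15, 9, 14, 12, 16, 13]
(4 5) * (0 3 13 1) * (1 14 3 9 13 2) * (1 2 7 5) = (0 9 13 14 3 7 5 4 1) = [9, 0, 2, 7, 1, 4, 6, 5, 8, 13, 10, 11, 12, 14, 3]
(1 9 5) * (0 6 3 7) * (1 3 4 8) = [6, 9, 2, 7, 8, 3, 4, 0, 1, 5] = (0 6 4 8 1 9 5 3 7)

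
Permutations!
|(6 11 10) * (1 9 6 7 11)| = 3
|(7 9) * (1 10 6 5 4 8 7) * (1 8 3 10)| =15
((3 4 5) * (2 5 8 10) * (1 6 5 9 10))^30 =[0, 1, 2, 3, 4, 5, 6, 7, 8, 9, 10] =(10)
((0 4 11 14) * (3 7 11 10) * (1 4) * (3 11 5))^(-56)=[11, 14, 2, 7, 0, 3, 6, 5, 8, 9, 1, 4, 12, 13, 10]=(0 11 4)(1 14 10)(3 7 5)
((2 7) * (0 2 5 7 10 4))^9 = (0 2 10 4)(5 7) = [2, 1, 10, 3, 0, 7, 6, 5, 8, 9, 4]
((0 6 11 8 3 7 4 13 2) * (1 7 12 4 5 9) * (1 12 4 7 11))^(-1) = [2, 6, 13, 8, 3, 7, 0, 12, 11, 5, 10, 1, 9, 4] = (0 2 13 4 3 8 11 1 6)(5 7 12 9)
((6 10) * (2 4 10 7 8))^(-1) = (2 8 7 6 10 4) = [0, 1, 8, 3, 2, 5, 10, 6, 7, 9, 4]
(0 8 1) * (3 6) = (0 8 1)(3 6) = [8, 0, 2, 6, 4, 5, 3, 7, 1]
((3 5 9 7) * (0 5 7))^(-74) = [5, 1, 2, 3, 4, 9, 6, 7, 8, 0] = (0 5 9)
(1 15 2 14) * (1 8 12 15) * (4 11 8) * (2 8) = (2 14 4 11)(8 12 15) = [0, 1, 14, 3, 11, 5, 6, 7, 12, 9, 10, 2, 15, 13, 4, 8]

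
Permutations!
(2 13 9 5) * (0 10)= (0 10)(2 13 9 5)= [10, 1, 13, 3, 4, 2, 6, 7, 8, 5, 0, 11, 12, 9]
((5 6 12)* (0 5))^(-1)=(0 12 6 5)=[12, 1, 2, 3, 4, 0, 5, 7, 8, 9, 10, 11, 6]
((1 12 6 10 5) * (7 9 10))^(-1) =(1 5 10 9 7 6 12) =[0, 5, 2, 3, 4, 10, 12, 6, 8, 7, 9, 11, 1]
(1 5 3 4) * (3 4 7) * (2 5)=(1 2 5 4)(3 7)=[0, 2, 5, 7, 1, 4, 6, 3]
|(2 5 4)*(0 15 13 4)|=|(0 15 13 4 2 5)|=6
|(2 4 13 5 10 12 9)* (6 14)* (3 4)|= |(2 3 4 13 5 10 12 9)(6 14)|= 8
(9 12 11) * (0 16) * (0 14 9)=(0 16 14 9 12 11)=[16, 1, 2, 3, 4, 5, 6, 7, 8, 12, 10, 0, 11, 13, 9, 15, 14]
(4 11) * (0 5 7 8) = (0 5 7 8)(4 11) = [5, 1, 2, 3, 11, 7, 6, 8, 0, 9, 10, 4]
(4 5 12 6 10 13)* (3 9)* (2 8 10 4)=(2 8 10 13)(3 9)(4 5 12 6)=[0, 1, 8, 9, 5, 12, 4, 7, 10, 3, 13, 11, 6, 2]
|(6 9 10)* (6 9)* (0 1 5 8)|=|(0 1 5 8)(9 10)|=4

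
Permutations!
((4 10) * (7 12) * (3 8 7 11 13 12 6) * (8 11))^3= [0, 1, 2, 12, 10, 5, 13, 11, 3, 9, 4, 8, 6, 7]= (3 12 6 13 7 11 8)(4 10)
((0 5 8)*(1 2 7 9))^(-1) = (0 8 5)(1 9 7 2) = [8, 9, 1, 3, 4, 0, 6, 2, 5, 7]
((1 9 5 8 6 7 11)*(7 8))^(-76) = (1 11 7 5 9) = [0, 11, 2, 3, 4, 9, 6, 5, 8, 1, 10, 7]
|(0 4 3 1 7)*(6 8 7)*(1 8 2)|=15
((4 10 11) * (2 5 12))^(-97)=[0, 1, 12, 3, 11, 2, 6, 7, 8, 9, 4, 10, 5]=(2 12 5)(4 11 10)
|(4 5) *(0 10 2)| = 6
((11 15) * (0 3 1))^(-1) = (0 1 3)(11 15) = [1, 3, 2, 0, 4, 5, 6, 7, 8, 9, 10, 15, 12, 13, 14, 11]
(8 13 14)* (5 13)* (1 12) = (1 12)(5 13 14 8) = [0, 12, 2, 3, 4, 13, 6, 7, 5, 9, 10, 11, 1, 14, 8]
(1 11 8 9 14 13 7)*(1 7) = (1 11 8 9 14 13) = [0, 11, 2, 3, 4, 5, 6, 7, 9, 14, 10, 8, 12, 1, 13]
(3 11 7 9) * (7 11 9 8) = (11)(3 9)(7 8) = [0, 1, 2, 9, 4, 5, 6, 8, 7, 3, 10, 11]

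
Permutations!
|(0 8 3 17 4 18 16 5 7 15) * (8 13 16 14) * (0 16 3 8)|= 28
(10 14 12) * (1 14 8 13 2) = (1 14 12 10 8 13 2) = [0, 14, 1, 3, 4, 5, 6, 7, 13, 9, 8, 11, 10, 2, 12]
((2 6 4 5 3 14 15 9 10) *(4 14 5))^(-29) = (2 6 14 15 9 10)(3 5) = [0, 1, 6, 5, 4, 3, 14, 7, 8, 10, 2, 11, 12, 13, 15, 9]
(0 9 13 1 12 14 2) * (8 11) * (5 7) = (0 9 13 1 12 14 2)(5 7)(8 11) = [9, 12, 0, 3, 4, 7, 6, 5, 11, 13, 10, 8, 14, 1, 2]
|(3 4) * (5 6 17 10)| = 4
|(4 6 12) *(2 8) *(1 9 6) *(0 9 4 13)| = 10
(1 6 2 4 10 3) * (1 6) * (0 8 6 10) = (0 8 6 2 4)(3 10) = [8, 1, 4, 10, 0, 5, 2, 7, 6, 9, 3]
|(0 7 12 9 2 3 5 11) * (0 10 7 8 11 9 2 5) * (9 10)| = |(0 8 11 9 5 10 7 12 2 3)| = 10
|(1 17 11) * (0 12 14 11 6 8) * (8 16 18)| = 10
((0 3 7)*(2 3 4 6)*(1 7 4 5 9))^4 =[7, 9, 2, 3, 4, 0, 6, 1, 8, 5] =(0 7 1 9 5)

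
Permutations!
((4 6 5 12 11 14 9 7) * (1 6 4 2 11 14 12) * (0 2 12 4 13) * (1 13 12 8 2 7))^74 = (0 1 4 7 6 12 8 5 14 2 13 9 11) = [1, 4, 13, 3, 7, 14, 12, 6, 5, 11, 10, 0, 8, 9, 2]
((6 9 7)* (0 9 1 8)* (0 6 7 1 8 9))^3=(1 9)(6 8)=[0, 9, 2, 3, 4, 5, 8, 7, 6, 1]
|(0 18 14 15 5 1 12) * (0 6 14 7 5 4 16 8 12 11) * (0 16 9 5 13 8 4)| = 18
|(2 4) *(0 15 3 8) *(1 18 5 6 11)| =20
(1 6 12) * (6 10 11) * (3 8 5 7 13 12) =(1 10 11 6 3 8 5 7 13 12) =[0, 10, 2, 8, 4, 7, 3, 13, 5, 9, 11, 6, 1, 12]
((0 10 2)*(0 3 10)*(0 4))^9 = (10)(0 4) = [4, 1, 2, 3, 0, 5, 6, 7, 8, 9, 10]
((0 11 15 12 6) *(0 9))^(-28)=(0 15 6)(9 11 12)=[15, 1, 2, 3, 4, 5, 0, 7, 8, 11, 10, 12, 9, 13, 14, 6]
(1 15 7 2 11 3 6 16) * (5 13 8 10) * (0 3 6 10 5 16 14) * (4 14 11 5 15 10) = [3, 10, 5, 4, 14, 13, 11, 2, 15, 9, 16, 6, 12, 8, 0, 7, 1] = (0 3 4 14)(1 10 16)(2 5 13 8 15 7)(6 11)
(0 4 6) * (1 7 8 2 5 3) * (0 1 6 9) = (0 4 9)(1 7 8 2 5 3 6) = [4, 7, 5, 6, 9, 3, 1, 8, 2, 0]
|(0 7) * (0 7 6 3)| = 3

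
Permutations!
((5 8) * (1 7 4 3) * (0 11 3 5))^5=[4, 0, 2, 8, 3, 1, 6, 11, 7, 9, 10, 5]=(0 4 3 8 7 11 5 1)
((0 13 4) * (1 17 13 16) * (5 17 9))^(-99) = (0 17 1 4 5 16 13 9) = [17, 4, 2, 3, 5, 16, 6, 7, 8, 0, 10, 11, 12, 9, 14, 15, 13, 1]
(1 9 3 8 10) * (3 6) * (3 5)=(1 9 6 5 3 8 10)=[0, 9, 2, 8, 4, 3, 5, 7, 10, 6, 1]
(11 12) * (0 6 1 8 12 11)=[6, 8, 2, 3, 4, 5, 1, 7, 12, 9, 10, 11, 0]=(0 6 1 8 12)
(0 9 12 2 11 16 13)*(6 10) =(0 9 12 2 11 16 13)(6 10) =[9, 1, 11, 3, 4, 5, 10, 7, 8, 12, 6, 16, 2, 0, 14, 15, 13]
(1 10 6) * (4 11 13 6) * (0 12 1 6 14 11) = (0 12 1 10 4)(11 13 14) = [12, 10, 2, 3, 0, 5, 6, 7, 8, 9, 4, 13, 1, 14, 11]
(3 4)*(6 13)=(3 4)(6 13)=[0, 1, 2, 4, 3, 5, 13, 7, 8, 9, 10, 11, 12, 6]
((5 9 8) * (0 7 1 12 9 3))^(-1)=(0 3 5 8 9 12 1 7)=[3, 7, 2, 5, 4, 8, 6, 0, 9, 12, 10, 11, 1]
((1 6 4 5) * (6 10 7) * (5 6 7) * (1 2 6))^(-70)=(1 5 6)(2 4 10)=[0, 5, 4, 3, 10, 6, 1, 7, 8, 9, 2]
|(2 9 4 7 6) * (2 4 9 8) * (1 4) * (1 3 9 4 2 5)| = 20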